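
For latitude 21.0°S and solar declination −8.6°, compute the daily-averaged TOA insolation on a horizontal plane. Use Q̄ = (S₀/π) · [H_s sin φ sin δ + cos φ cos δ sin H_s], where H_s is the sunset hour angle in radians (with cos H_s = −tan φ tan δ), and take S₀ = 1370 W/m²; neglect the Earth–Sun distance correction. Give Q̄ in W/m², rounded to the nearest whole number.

440 W/m²

−tan φ tan δ = −(-0.3839)(-0.1512) = -0.0580; H_s = arccos(-0.0580) = 93.33°. In radians, H_s = 1.6289.
H_s sin φ sin δ = 1.6289 × -0.3584 × -0.1495 = 0.0873.
cos φ cos δ sin H_s = 0.9336 × 0.9888 × 0.9983 = 0.9216.
Q̄ = (1370/π) × (0.0873 + 0.9216) = 436.08 × 1.0089 = 439.96 W/m².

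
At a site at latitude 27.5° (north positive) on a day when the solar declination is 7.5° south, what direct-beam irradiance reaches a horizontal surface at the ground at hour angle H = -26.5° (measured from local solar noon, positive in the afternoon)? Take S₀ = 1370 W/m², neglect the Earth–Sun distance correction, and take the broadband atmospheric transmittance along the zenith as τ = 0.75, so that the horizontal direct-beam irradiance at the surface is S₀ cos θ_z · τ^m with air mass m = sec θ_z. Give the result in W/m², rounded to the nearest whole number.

670 W/m²

cos θ_z = sin φ sin δ + cos φ cos δ cos H = (0.4617)(-0.1305) + (0.8870)(0.9914)(0.8949) = 0.7267.
Air mass m = 1/cos θ_z = 1/0.7267 = 1.376; τ^m = 0.75^1.376 = 0.6731.
Surface direct beam = 1370 × 0.7267 × 0.6731 = 670.12 W/m².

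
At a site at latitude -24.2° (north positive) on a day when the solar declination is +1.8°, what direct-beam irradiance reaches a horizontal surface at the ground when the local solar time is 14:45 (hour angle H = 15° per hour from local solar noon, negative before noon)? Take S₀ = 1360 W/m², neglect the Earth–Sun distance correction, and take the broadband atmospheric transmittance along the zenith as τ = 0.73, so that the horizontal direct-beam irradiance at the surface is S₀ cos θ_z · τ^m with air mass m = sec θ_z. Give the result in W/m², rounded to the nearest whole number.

573 W/m²

Hour angle H = 15° × (14.75 − 12) = 41.25°.
cos θ_z = sin φ sin δ + cos φ cos δ cos H = (-0.4099)(0.0314) + (0.9121)(0.9995)(0.7518) = 0.6725.
Air mass m = 1/cos θ_z = 1/0.6725 = 1.487; τ^m = 0.73^1.487 = 0.6263.
Surface direct beam = 1360 × 0.6725 × 0.6263 = 572.81 W/m².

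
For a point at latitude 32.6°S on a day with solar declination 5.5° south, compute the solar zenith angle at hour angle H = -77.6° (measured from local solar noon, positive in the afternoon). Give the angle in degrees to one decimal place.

76.6°

With φ = -32.6°, δ = -5.5°, H = -77.60°: sin φ sin δ = 0.0516, cos φ cos δ cos H = 0.1801, so cos θ_z = 0.2317.
θ_z = arccos(0.2317) = 76.60°.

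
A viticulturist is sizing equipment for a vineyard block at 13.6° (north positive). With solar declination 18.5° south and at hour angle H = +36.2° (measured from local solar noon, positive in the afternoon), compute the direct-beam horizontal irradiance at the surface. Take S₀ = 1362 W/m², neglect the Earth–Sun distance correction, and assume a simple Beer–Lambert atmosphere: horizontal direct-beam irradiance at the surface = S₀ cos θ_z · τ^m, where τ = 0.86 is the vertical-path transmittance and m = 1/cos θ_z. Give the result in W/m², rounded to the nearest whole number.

With φ = 13.6°, δ = -18.5°, H = 36.20°: sin φ sin δ = -0.0746, cos φ cos δ cos H = 0.7438, so cos θ_z = 0.6692.
Air mass m = 1/cos θ_z = 1/0.6692 = 1.494; τ^m = 0.86^1.494 = 0.7983.
Surface direct beam = 1362 × 0.6692 × 0.7983 = 727.61 W/m².

728 W/m²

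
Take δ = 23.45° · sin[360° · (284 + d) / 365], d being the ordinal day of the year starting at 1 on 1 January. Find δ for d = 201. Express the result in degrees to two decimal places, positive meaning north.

+20.64°

360 × (284 + 201) / 365 = 478.356°; sin(478.356°) = 0.8800.
δ = 23.45 × 0.8800 = 20.636° ≈ +20.64°.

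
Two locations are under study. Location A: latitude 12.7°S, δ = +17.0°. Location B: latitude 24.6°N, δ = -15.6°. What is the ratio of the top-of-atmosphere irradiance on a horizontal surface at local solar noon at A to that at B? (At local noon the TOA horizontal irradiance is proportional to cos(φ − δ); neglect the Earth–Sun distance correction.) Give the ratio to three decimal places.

A: cos θ_z = cos(-12.7° − (17.0°)) = 0.8686.
B: cos θ_z = cos(24.6° − (-15.6°)) = 0.7638.
Ratio A/B = 0.8686 / 0.7638 = 1.1372.

1.137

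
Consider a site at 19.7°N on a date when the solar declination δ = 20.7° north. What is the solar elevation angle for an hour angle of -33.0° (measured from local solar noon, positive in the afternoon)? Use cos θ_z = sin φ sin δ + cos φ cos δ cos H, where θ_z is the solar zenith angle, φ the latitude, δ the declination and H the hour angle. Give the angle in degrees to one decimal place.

cos θ_z = sin(19.7°) sin(20.7°) + cos(19.7°) cos(20.7°) cos(-33.00°) = 0.1192 + 0.7386 = 0.8578.
θ_z = arccos(0.8578) = 30.93°, so the elevation is 90° − 30.93° = 59.07°.

59.1°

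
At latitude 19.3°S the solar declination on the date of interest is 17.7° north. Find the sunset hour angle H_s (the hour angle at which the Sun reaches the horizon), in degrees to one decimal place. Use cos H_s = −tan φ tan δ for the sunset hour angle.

83.6°

cos H_s = −tan(-19.3°) · tan(17.7°) = 0.1118, so H_s = arccos(0.1118) = 83.58°.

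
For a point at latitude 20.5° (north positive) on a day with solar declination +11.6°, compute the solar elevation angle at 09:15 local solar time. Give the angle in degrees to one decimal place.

49.5°

Hour angle H = 15° × (9.25 − 12) = -41.25°.
With φ = 20.5°, δ = 11.6°, H = -41.25°: sin φ sin δ = 0.0704, cos φ cos δ cos H = 0.6898, so cos θ_z = 0.7602.
θ_z = arccos(0.7602) = 40.52°, so the elevation is 90° − 40.52° = 49.48°.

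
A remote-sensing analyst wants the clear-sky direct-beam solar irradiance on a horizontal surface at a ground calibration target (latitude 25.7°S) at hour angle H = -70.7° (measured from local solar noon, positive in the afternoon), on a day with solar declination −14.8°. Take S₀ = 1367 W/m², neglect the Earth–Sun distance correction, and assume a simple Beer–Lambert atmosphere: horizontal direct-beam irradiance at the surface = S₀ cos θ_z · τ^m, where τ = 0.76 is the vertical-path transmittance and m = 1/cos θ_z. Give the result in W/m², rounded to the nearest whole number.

cos θ_z = sin φ sin δ + cos φ cos δ cos H = (-0.4337)(-0.2554) + (0.9011)(0.9668)(0.3305) = 0.3987.
Air mass m = 1/cos θ_z = 1/0.3987 = 2.508; τ^m = 0.76^2.508 = 0.5024.
Surface direct beam = 1367 × 0.3987 × 0.5024 = 273.82 W/m².

274 W/m²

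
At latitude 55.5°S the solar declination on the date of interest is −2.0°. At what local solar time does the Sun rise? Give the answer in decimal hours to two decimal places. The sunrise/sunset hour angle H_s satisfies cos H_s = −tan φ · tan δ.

5.81 h

−tan φ tan δ = −(-1.4550)(-0.0349) = -0.0508; H_s = arccos(-0.0508) = 92.91°.
Sunrise is at 12 − H_s/15 = 12 − 6.194 = 5.806 h local solar time.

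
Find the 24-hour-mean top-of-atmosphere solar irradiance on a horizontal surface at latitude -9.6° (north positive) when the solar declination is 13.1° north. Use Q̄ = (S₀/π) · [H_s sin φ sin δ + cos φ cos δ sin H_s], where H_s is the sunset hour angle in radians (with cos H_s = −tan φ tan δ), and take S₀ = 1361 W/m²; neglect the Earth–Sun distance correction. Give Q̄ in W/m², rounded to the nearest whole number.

391 W/m²

−tan φ tan δ = −(-0.1691)(0.2327) = 0.0393; H_s = arccos(0.0393) = 87.75°. In radians, H_s = 1.5315.
H_s sin φ sin δ = 1.5315 × -0.1668 × 0.2267 = -0.0579.
cos φ cos δ sin H_s = 0.9860 × 0.9740 × 0.9992 = 0.9596.
Q̄ = (1361/π) × (-0.0579 + 0.9596) = 433.22 × 0.9017 = 390.63 W/m².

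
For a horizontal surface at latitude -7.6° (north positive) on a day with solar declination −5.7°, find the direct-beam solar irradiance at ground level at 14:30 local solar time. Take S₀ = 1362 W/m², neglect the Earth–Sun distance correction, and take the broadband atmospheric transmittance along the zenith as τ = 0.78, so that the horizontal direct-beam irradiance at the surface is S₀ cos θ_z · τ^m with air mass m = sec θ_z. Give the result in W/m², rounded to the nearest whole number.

Hour angle H = 15° × (14.5 − 12) = 37.50°.
With φ = -7.6°, δ = -5.7°, H = 37.50°: sin φ sin δ = 0.0131, cos φ cos δ cos H = 0.7825, so cos θ_z = 0.7956.
Air mass m = 1/cos θ_z = 1/0.7956 = 1.257; τ^m = 0.78^1.257 = 0.7318.
Surface direct beam = 1362 × 0.7956 × 0.7318 = 792.98 W/m².

793 W/m²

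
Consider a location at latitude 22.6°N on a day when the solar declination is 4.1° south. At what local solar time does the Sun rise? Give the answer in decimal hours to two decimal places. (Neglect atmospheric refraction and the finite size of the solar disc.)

6.11 h

The sunset hour angle satisfies cos H_s = −tan φ tan δ = 0.0298, giving H_s = 88.29°.
Sunrise is at 12 − H_s/15 = 12 − 5.886 = 6.114 h local solar time.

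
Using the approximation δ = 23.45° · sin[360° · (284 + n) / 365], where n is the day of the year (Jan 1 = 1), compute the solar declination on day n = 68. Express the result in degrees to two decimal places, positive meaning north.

-5.20°

360 × (284 + 68) / 365 = 347.178°; sin(347.178°) = -0.2219.
δ = 23.45 × -0.2219 = -5.204° ≈ -5.20°.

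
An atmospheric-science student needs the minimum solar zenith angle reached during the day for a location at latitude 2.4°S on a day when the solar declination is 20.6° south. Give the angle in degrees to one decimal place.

At local solar noon the hour angle is zero, so the zenith angle is |φ − δ| = |-2.4° − (-20.6°)| = 18.2°.

18.2°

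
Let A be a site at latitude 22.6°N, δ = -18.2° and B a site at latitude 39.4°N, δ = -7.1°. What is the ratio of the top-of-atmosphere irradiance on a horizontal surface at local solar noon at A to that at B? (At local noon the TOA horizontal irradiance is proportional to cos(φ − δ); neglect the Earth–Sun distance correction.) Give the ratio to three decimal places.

1.100

A: cos θ_z = cos(22.6° − (-18.2°)) = 0.7570.
B: cos θ_z = cos(39.4° − (-7.1°)) = 0.6884.
Ratio A/B = 0.7570 / 0.6884 = 1.0997.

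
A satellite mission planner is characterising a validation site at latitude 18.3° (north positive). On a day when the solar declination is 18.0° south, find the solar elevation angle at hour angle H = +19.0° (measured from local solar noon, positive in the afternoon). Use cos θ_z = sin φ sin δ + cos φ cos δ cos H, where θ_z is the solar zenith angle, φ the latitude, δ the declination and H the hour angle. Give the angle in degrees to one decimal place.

49.2°

With φ = 18.3°, δ = -18.0°, H = 19.00°: sin φ sin δ = -0.0970, cos φ cos δ cos H = 0.8538, so cos θ_z = 0.7568.
θ_z = arccos(0.7568) = 40.82°, so the elevation is 90° − 40.82° = 49.18°.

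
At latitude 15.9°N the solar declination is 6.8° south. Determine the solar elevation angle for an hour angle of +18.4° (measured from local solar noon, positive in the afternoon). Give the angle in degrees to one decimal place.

With φ = 15.9°, δ = -6.8°, H = 18.40°: sin φ sin δ = -0.0324, cos φ cos δ cos H = 0.9062, so cos θ_z = 0.8738.
θ_z = arccos(0.8738) = 29.10°, so the elevation is 90° − 29.10° = 60.90°.

60.9°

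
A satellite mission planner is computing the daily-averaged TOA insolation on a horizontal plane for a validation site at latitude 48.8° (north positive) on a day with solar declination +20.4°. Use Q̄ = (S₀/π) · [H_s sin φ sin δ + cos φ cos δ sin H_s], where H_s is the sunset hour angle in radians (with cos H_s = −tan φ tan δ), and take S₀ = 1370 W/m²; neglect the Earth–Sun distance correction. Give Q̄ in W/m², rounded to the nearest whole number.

−tan φ tan δ = −(1.1423)(0.3719) = -0.4248; H_s = arccos(-0.4248) = 115.14°. In radians, H_s = 2.0096.
H_s sin φ sin δ = 2.0096 × 0.7524 × 0.3486 = 0.5271.
cos φ cos δ sin H_s = 0.6587 × 0.9373 × 0.9053 = 0.5589.
Q̄ = (1370/π) × (0.5271 + 0.5589) = 436.08 × 1.0860 = 473.58 W/m².

474 W/m²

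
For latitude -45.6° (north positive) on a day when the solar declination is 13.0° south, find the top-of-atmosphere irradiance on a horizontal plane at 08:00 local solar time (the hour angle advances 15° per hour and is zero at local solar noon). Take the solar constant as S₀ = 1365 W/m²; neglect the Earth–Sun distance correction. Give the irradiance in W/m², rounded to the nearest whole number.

685 W/m²

Hour angle H = 15° × (8 − 12) = -60.00°.
cos θ_z = sin φ sin δ + cos φ cos δ cos H = (-0.7145)(-0.2250) + (0.6997)(0.9744)(0.5000) = 0.5017.
Top-of-atmosphere irradiance = S₀ cos θ_z = 1365 × 0.5017 = 684.82 W/m².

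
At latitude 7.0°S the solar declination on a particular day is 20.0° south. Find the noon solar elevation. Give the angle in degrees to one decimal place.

At local solar noon the hour angle is zero, so the elevation is 90° − |φ − δ| = 90° − |-7.0° − (-20.0°)| = 90° − 13.0° = 77.0°.

77.0°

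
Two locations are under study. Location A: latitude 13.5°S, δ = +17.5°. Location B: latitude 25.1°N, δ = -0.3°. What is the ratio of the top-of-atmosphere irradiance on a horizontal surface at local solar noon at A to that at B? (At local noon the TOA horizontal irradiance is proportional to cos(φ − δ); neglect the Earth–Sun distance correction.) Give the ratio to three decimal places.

0.949

A: cos θ_z = cos(-13.5° − (17.5°)) = 0.8572.
B: cos θ_z = cos(25.1° − (-0.3°)) = 0.9033.
Ratio A/B = 0.8572 / 0.9033 = 0.9490.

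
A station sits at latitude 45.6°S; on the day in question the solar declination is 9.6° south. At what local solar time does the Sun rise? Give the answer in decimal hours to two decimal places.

5.34 h

cos H_s = −tan(-45.6°) · tan(-9.6°) = -0.1727, so H_s = arccos(-0.1727) = 99.94°.
Sunrise is at 12 − H_s/15 = 12 − 6.663 = 5.337 h local solar time.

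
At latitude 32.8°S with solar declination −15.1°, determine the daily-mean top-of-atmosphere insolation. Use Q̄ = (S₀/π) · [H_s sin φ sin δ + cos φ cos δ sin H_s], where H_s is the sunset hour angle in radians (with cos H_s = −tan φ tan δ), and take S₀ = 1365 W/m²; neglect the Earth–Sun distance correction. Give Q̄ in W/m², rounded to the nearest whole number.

cos H_s = −tan(-32.8°) · tan(-15.1°) = -0.1739, so H_s = arccos(-0.1739) = 100.01°. In radians, H_s = 1.7455.
H_s sin φ sin δ = 1.7455 × -0.5417 × -0.2605 = 0.2463.
cos φ cos δ sin H_s = 0.8406 × 0.9655 × 0.9848 = 0.7993.
Q̄ = (1365/π) × (0.2463 + 0.7993) = 434.49 × 1.0456 = 454.30 W/m².

454 W/m²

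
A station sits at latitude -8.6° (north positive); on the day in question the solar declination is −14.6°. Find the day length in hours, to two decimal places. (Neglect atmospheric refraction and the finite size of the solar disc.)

12.30 hours

The sunset hour angle satisfies cos H_s = −tan φ tan δ = -0.0394, giving H_s = 92.26°.
Day length = 2 H_s / 15° h⁻¹ = 184.52° / 15 = 12.301 h.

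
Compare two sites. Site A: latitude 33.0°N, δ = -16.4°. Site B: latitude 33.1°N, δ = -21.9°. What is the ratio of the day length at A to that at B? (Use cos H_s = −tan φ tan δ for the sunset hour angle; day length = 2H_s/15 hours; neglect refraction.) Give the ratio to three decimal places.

1.056

A: H_s = arccos(−tan 33.0° · tan -16.4°) = 78.98°, so 2H_s/15 = 10.5307 h.
B: H_s = arccos(−tan 33.1° · tan -21.9°) = 74.81°, so 2H_s/15 = 9.9747 h.
Ratio A/B = 10.5307 / 9.9747 = 1.0557.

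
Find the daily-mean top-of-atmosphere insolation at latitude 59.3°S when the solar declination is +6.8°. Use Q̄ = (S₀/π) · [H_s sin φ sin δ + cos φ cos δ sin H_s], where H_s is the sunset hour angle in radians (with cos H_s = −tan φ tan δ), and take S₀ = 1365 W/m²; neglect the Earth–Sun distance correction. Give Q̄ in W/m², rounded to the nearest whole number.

155 W/m²

cos H_s = −tan(-59.3°) · tan(6.8°) = 0.2008, so H_s = arccos(0.2008) = 78.42°. In radians, H_s = 1.3687.
H_s sin φ sin δ = 1.3687 × -0.8599 × 0.1184 = -0.1394.
cos φ cos δ sin H_s = 0.5105 × 0.9930 × 0.9796 = 0.4966.
Q̄ = (1365/π) × (-0.1394 + 0.4966) = 434.49 × 0.3572 = 155.20 W/m².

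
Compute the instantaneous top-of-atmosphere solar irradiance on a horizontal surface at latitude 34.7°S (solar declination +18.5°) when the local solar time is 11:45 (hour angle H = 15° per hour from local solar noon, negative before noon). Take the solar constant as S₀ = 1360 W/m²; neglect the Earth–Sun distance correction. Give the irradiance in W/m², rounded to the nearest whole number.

Hour angle H = 15° × (11.75 − 12) = -3.75°.
cos θ_z = sin φ sin δ + cos φ cos δ cos H = (-0.5693)(0.3173) + (0.8221)(0.9483)(0.9979) = 0.5973.
Top-of-atmosphere irradiance = S₀ cos θ_z = 1360 × 0.5973 = 812.33 W/m².

812 W/m²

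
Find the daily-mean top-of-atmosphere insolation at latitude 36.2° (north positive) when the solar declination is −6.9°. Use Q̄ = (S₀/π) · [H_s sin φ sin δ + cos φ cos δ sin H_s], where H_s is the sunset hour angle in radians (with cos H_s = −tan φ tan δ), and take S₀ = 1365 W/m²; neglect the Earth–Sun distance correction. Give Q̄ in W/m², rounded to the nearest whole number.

301 W/m²

−tan φ tan δ = −(0.7319)(-0.1210) = 0.0886; H_s = arccos(0.0886) = 84.92°. In radians, H_s = 1.4821.
H_s sin φ sin δ = 1.4821 × 0.5906 × -0.1201 = -0.1051.
cos φ cos δ sin H_s = 0.8070 × 0.9928 × 0.9961 = 0.7981.
Q̄ = (1365/π) × (-0.1051 + 0.7981) = 434.49 × 0.6930 = 301.10 W/m².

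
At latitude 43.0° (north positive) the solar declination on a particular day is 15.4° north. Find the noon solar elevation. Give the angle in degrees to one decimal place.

62.4°

At local solar noon the hour angle is zero, so the elevation is 90° − |φ − δ| = 90° − |43.0° − (15.4°)| = 90° − 27.6° = 62.4°.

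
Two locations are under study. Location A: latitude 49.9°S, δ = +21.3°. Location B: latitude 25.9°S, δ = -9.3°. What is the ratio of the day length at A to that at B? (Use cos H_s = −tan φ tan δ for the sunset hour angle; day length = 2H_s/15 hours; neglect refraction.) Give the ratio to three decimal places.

A: H_s = arccos(−tan -49.9° · tan 21.3°) = 62.42°, so 2H_s/15 = 8.3227 h.
B: H_s = arccos(−tan -25.9° · tan -9.3°) = 94.56°, so 2H_s/15 = 12.6080 h.
Ratio A/B = 8.3227 / 12.6080 = 0.6601.

0.660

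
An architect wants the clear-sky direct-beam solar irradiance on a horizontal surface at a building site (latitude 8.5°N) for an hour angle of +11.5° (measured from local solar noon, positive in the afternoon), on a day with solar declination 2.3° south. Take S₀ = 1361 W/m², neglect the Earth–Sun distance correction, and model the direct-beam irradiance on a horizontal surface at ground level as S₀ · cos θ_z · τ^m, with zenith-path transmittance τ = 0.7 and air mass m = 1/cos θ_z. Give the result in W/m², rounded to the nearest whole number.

904 W/m²

cos θ_z = sin φ sin δ + cos φ cos δ cos H = (0.1478)(-0.0401) + (0.9890)(0.9992)(0.9799) = 0.9624.
Air mass m = 1/cos θ_z = 1/0.9624 = 1.039; τ^m = 0.7^1.039 = 0.6903.
Surface direct beam = 1361 × 0.9624 × 0.6903 = 904.17 W/m².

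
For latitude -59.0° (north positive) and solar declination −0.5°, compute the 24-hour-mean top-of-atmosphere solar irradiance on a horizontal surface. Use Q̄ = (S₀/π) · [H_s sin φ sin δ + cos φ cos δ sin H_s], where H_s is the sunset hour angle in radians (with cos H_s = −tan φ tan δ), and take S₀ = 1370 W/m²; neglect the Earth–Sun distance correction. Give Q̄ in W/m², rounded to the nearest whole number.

The sunset hour angle satisfies cos H_s = −tan φ tan δ = -0.0145, giving H_s = 90.83°. In radians, H_s = 1.5853.
H_s sin φ sin δ = 1.5853 × -0.8572 × -0.0087 = 0.0118.
cos φ cos δ sin H_s = 0.5150 × 1.0000 × 0.9999 = 0.5149.
Q̄ = (1370/π) × (0.0118 + 0.5149) = 436.08 × 0.5267 = 229.68 W/m².

230 W/m²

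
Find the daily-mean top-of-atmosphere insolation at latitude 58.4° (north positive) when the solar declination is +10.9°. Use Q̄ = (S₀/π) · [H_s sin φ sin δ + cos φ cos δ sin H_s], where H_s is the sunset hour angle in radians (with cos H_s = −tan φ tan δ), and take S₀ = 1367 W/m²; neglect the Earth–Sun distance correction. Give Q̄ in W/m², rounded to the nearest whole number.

345 W/m²

−tan φ tan δ = −(1.6255)(0.1926) = -0.3131; H_s = arccos(-0.3131) = 108.25°. In radians, H_s = 1.8893.
H_s sin φ sin δ = 1.8893 × 0.8517 × 0.1891 = 0.3043.
cos φ cos δ sin H_s = 0.5240 × 0.9820 × 0.9497 = 0.4887.
Q̄ = (1367/π) × (0.3043 + 0.4887) = 435.13 × 0.7930 = 345.06 W/m².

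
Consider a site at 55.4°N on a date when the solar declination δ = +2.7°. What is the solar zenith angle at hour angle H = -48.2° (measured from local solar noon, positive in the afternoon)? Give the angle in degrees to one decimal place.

With φ = 55.4°, δ = 2.7°, H = -48.20°: sin φ sin δ = 0.0388, cos φ cos δ cos H = 0.3781, so cos θ_z = 0.4169.
θ_z = arccos(0.4169) = 65.36°.

65.4°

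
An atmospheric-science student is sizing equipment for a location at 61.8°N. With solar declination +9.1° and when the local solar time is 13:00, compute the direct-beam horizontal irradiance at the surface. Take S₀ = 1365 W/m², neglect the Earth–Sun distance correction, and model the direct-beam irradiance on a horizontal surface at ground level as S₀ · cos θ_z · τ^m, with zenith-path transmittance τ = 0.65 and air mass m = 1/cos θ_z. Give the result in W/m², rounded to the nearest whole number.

388 W/m²

Hour angle H = 15° × (13 − 12) = 15.00°.
cos θ_z = sin φ sin δ + cos φ cos δ cos H = (0.8813)(0.1582) + (0.4726)(0.9874)(0.9659) = 0.5902.
Air mass m = 1/cos θ_z = 1/0.5902 = 1.694; τ^m = 0.65^1.694 = 0.4820.
Surface direct beam = 1365 × 0.5902 × 0.4820 = 388.31 W/m².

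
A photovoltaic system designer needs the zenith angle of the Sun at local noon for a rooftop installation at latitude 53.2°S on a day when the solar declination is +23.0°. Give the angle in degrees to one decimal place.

76.2°

At local solar noon the hour angle is zero, so the zenith angle is |φ − δ| = |-53.2° − (23.0°)| = 76.2°.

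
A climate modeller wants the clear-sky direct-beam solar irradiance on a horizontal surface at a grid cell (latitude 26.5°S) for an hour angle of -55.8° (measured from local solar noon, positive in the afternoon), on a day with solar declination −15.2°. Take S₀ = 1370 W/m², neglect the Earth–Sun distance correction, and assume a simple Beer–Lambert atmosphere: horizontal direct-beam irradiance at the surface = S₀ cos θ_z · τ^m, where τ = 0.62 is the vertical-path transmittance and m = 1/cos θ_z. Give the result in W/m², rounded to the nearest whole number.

373 W/m²

With φ = -26.5°, δ = -15.2°, H = -55.80°: sin φ sin δ = 0.1170, cos φ cos δ cos H = 0.4854, so cos θ_z = 0.6024.
Air mass m = 1/cos θ_z = 1/0.6024 = 1.660; τ^m = 0.62^1.660 = 0.4522.
Surface direct beam = 1370 × 0.6024 × 0.4522 = 373.20 W/m².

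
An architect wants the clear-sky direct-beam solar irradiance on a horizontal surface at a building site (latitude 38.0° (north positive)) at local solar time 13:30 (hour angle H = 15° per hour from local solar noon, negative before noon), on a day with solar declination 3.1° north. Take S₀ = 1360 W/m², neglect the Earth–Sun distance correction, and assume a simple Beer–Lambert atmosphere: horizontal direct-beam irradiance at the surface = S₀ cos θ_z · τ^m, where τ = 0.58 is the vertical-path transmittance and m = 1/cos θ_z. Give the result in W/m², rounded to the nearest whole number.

505 W/m²

Hour angle H = 15° × (13.5 − 12) = 22.50°.
cos θ_z = sin φ sin δ + cos φ cos δ cos H = (0.6157)(0.0541) + (0.7880)(0.9985)(0.9239) = 0.7603.
Air mass m = 1/cos θ_z = 1/0.7603 = 1.315; τ^m = 0.58^1.315 = 0.4885.
Surface direct beam = 1360 × 0.7603 × 0.4885 = 505.11 W/m².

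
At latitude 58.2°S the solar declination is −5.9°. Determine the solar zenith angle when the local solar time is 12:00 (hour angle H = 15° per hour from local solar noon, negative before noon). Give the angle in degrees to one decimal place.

Hour angle H = 15° × (12 − 12) = 0.00°.
With φ = -58.2°, δ = -5.9°, H = 0.00°: sin φ sin δ = 0.0874, cos φ cos δ cos H = 0.5242, so cos θ_z = 0.6116.
θ_z = arccos(0.6116) = 52.29°.

52.3°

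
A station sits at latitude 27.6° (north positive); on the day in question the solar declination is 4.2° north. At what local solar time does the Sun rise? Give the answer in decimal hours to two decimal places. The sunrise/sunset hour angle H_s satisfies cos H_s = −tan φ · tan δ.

5.85 h

The sunset hour angle satisfies cos H_s = −tan φ tan δ = -0.0384, giving H_s = 92.20°.
Sunrise is at 12 − H_s/15 = 12 − 6.147 = 5.853 h local solar time.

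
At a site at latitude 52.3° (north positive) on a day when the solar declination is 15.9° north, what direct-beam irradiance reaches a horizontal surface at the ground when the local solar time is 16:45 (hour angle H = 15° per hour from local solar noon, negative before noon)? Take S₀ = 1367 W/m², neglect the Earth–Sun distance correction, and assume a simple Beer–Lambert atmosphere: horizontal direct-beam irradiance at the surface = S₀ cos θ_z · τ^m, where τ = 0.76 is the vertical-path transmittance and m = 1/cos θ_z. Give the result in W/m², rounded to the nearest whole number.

282 W/m²

Hour angle H = 15° × (16.75 − 12) = 71.25°.
With φ = 52.3°, δ = 15.9°, H = 71.25°: sin φ sin δ = 0.2168, cos φ cos δ cos H = 0.1890, so cos θ_z = 0.4058.
Air mass m = 1/cos θ_z = 1/0.4058 = 2.464; τ^m = 0.76^2.464 = 0.5085.
Surface direct beam = 1367 × 0.4058 × 0.5085 = 282.08 W/m².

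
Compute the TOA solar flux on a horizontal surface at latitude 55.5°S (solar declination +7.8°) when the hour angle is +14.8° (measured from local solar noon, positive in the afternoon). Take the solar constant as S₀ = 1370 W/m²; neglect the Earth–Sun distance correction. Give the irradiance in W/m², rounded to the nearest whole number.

590 W/m²

cos θ_z = sin φ sin δ + cos φ cos δ cos H = (-0.8241)(0.1357) + (0.5664)(0.9907)(0.9668) = 0.4307.
Top-of-atmosphere irradiance = S₀ cos θ_z = 1370 × 0.4307 = 590.06 W/m².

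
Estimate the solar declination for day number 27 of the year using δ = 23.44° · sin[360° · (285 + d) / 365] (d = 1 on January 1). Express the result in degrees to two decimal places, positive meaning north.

-18.54°

360 × (285 + 27) / 365 = 307.726°; sin(307.726°) = -0.7909.
δ = 23.44 × -0.7909 = -18.539° ≈ -18.54°.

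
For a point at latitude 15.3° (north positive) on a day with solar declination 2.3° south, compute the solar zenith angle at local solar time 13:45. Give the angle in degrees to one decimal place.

Hour angle H = 15° × (13.75 − 12) = 26.25°.
cos θ_z = sin φ sin δ + cos φ cos δ cos H = (0.2639)(-0.0401) + (0.9646)(0.9992)(0.8969) = 0.8539.
θ_z = arccos(0.8539) = 31.36°.

31.4°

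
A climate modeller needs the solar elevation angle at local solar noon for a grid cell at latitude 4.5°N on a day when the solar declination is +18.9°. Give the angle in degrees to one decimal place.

75.6°

At local solar noon the hour angle is zero, so the elevation is 90° − |φ − δ| = 90° − |4.5° − (18.9°)| = 90° − 14.4° = 75.6°.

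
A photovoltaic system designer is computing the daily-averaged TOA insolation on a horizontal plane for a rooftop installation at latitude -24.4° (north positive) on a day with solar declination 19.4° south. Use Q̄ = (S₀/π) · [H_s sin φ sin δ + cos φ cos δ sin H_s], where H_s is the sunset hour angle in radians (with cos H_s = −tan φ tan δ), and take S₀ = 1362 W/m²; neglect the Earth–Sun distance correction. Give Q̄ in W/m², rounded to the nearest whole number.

471 W/m²

−tan φ tan δ = −(-0.4536)(-0.3522) = -0.1598; H_s = arccos(-0.1598) = 99.20°. In radians, H_s = 1.7314.
H_s sin φ sin δ = 1.7314 × -0.4131 × -0.3322 = 0.2376.
cos φ cos δ sin H_s = 0.9107 × 0.9432 × 0.9871 = 0.8479.
Q̄ = (1362/π) × (0.2376 + 0.8479) = 433.54 × 1.0855 = 470.61 W/m².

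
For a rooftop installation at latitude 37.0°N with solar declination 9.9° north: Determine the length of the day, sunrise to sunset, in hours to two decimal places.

13.01 hours

The sunset hour angle satisfies cos H_s = −tan φ tan δ = -0.1315, giving H_s = 97.56°.
Day length = 2 H_s / 15° h⁻¹ = 195.12° / 15 = 13.008 h.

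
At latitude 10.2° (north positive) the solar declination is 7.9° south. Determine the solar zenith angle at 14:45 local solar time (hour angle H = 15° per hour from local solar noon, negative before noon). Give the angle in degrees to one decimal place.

Hour angle H = 15° × (14.75 − 12) = 41.25°.
cos θ_z = sin φ sin δ + cos φ cos δ cos H = (0.1771)(-0.1374) + (0.9842)(0.9905)(0.7518) = 0.7086.
θ_z = arccos(0.7086) = 44.88°.

44.9°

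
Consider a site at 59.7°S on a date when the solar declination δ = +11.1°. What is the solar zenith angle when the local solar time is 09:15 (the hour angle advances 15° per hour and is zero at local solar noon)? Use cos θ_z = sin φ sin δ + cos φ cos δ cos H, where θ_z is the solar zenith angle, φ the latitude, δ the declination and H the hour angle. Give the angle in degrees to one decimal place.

Hour angle H = 15° × (9.25 − 12) = -41.25°.
cos θ_z = sin(-59.7°) sin(11.1°) + cos(-59.7°) cos(11.1°) cos(-41.25°) = -0.1662 + 0.3722 = 0.2060.
θ_z = arccos(0.2060) = 78.11°.

78.1°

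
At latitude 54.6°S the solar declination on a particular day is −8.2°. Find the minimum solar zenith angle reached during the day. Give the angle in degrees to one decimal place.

At local solar noon the hour angle is zero, so the zenith angle is |φ − δ| = |-54.6° − (-8.2°)| = 46.4°.

46.4°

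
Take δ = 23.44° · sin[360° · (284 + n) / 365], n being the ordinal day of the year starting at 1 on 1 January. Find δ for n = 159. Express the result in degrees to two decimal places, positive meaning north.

360 × (284 + 159) / 365 = 436.932°; sin(436.932°) = 0.9741.
δ = 23.44 × 0.9741 = 22.833° ≈ +22.83°.

+22.83°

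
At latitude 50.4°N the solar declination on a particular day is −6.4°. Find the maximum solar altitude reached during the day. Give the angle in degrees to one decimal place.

33.2°

At local solar noon the hour angle is zero, so the elevation is 90° − |φ − δ| = 90° − |50.4° − (-6.4°)| = 90° − 56.8° = 33.2°.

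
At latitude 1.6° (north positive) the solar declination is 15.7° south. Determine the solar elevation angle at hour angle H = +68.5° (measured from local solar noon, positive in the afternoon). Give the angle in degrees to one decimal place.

20.2°

cos θ_z = sin φ sin δ + cos φ cos δ cos H = (0.0279)(-0.2706) + (0.9996)(0.9627)(0.3665) = 0.3451.
θ_z = arccos(0.3451) = 69.81°, so the elevation is 90° − 69.81° = 20.19°.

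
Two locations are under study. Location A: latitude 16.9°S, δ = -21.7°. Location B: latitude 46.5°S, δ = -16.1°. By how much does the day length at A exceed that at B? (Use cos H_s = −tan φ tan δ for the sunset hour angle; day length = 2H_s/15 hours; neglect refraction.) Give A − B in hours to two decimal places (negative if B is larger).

A: H_s = arccos(−tan -16.9° · tan -21.7°) = 96.94°, so 2H_s/15 = 12.9253 h.
B: H_s = arccos(−tan -46.5° · tan -16.1°) = 107.71°, so 2H_s/15 = 14.3613 h.
A − B = 12.9253 − 14.3613 = -1.4360 h.

-1.44 h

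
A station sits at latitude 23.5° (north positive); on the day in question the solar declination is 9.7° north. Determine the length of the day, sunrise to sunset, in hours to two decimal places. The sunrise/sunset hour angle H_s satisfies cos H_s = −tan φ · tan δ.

12.57 hours

The sunset hour angle satisfies cos H_s = −tan φ tan δ = -0.0743, giving H_s = 94.26°.
Day length = 2 H_s / 15° h⁻¹ = 188.52° / 15 = 12.568 h.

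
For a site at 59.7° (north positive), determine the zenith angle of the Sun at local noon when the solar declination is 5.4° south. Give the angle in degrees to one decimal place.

65.1°

At local solar noon the hour angle is zero, so the zenith angle is |φ − δ| = |59.7° − (-5.4°)| = 65.1°.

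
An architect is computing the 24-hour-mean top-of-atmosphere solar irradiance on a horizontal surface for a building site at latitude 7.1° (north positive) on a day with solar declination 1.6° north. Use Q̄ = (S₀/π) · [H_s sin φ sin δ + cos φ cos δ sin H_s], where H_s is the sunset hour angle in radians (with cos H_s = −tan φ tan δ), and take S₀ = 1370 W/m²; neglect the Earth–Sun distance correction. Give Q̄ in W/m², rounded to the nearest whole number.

cos H_s = −tan(7.1°) · tan(1.6°) = -0.0035, so H_s = arccos(-0.0035) = 90.20°. In radians, H_s = 1.5743.
H_s sin φ sin δ = 1.5743 × 0.1236 × 0.0279 = 0.0054.
cos φ cos δ sin H_s = 0.9923 × 0.9996 × 1.0000 = 0.9919.
Q̄ = (1370/π) × (0.0054 + 0.9919) = 436.08 × 0.9973 = 434.90 W/m².

435 W/m²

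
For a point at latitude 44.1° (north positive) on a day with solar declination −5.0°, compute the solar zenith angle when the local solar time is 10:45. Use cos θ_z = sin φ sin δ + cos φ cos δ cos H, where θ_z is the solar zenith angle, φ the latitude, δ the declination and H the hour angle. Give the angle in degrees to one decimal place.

51.9°

Hour angle H = 15° × (10.75 − 12) = -18.75°.
cos θ_z = sin φ sin δ + cos φ cos δ cos H = (0.6959)(-0.0872) + (0.7181)(0.9962)(0.9469) = 0.6167.
θ_z = arccos(0.6167) = 51.92°.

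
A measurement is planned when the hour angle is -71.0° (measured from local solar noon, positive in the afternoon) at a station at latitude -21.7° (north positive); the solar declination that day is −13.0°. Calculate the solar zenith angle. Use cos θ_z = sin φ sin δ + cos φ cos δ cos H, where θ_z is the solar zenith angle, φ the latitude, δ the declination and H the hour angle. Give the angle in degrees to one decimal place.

67.8°

cos θ_z = sin(-21.7°) sin(-13.0°) + cos(-21.7°) cos(-13.0°) cos(-71.00°) = 0.0832 + 0.2947 = 0.3779.
θ_z = arccos(0.3779) = 67.80°.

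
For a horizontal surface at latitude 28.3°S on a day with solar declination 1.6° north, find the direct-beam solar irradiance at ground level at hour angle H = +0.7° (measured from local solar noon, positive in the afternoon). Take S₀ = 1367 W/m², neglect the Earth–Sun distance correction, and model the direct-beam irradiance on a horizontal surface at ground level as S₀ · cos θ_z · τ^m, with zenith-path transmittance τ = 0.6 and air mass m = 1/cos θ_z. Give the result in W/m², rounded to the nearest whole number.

657 W/m²

With φ = -28.3°, δ = 1.6°, H = 0.70°: sin φ sin δ = -0.0132, cos φ cos δ cos H = 0.8801, so cos θ_z = 0.8669.
Air mass m = 1/cos θ_z = 1/0.8669 = 1.154; τ^m = 0.6^1.154 = 0.5546.
Surface direct beam = 1367 × 0.8669 × 0.5546 = 657.23 W/m².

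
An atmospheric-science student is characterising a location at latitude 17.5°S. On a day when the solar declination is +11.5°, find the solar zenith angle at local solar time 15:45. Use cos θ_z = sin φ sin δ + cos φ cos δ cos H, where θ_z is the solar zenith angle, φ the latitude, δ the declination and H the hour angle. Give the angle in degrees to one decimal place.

Hour angle H = 15° × (15.75 − 12) = 56.25°.
With φ = -17.5°, δ = 11.5°, H = 56.25°: sin φ sin δ = -0.0600, cos φ cos δ cos H = 0.5192, so cos θ_z = 0.4592.
θ_z = arccos(0.4592) = 62.66°.

62.7°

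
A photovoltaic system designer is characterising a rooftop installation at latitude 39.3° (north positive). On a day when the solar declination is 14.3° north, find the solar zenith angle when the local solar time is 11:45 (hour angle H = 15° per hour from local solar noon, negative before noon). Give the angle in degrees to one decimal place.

25.2°

Hour angle H = 15° × (11.75 − 12) = -3.75°.
cos θ_z = sin(39.3°) sin(14.3°) + cos(39.3°) cos(14.3°) cos(-3.75°) = 0.1564 + 0.7483 = 0.9047.
θ_z = arccos(0.9047) = 25.22°.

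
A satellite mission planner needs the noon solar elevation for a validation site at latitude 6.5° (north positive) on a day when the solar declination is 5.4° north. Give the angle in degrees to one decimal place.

At local solar noon the hour angle is zero, so the elevation is 90° − |φ − δ| = 90° − |6.5° − (5.4°)| = 90° − 1.1° = 88.9°.

88.9°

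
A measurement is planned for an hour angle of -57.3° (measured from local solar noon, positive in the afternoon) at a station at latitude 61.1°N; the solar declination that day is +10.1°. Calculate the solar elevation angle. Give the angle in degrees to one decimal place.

cos θ_z = sin φ sin δ + cos φ cos δ cos H = (0.8755)(0.1754) + (0.4833)(0.9845)(0.5402) = 0.4106.
θ_z = arccos(0.4106) = 65.76°, so the elevation is 90° − 65.76° = 24.24°.

24.2°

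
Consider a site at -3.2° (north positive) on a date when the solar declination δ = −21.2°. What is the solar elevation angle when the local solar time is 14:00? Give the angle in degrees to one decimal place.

Hour angle H = 15° × (14 − 12) = 30.00°.
cos θ_z = sin φ sin δ + cos φ cos δ cos H = (-0.0558)(-0.3616) + (0.9984)(0.9323)(0.8660) = 0.8263.
θ_z = arccos(0.8263) = 34.28°, so the elevation is 90° − 34.28° = 55.72°.

55.7°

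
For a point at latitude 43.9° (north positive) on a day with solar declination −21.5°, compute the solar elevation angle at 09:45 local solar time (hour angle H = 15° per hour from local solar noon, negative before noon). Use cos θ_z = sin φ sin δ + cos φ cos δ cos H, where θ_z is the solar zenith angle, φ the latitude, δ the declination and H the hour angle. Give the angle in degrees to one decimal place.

17.7°

Hour angle H = 15° × (9.75 − 12) = -33.75°.
cos θ_z = sin(43.9°) sin(-21.5°) + cos(43.9°) cos(-21.5°) cos(-33.75°) = -0.2541 + 0.5574 = 0.3033.
θ_z = arccos(0.3033) = 72.34°, so the elevation is 90° − 72.34° = 17.66°.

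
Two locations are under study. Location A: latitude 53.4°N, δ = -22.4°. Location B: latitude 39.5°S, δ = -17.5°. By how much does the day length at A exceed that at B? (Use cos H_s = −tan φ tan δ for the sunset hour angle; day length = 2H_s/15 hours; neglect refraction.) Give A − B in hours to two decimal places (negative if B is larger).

A: H_s = arccos(−tan 53.4° · tan -22.4°) = 56.29°, so 2H_s/15 = 7.5053 h.
B: H_s = arccos(−tan -39.5° · tan -17.5°) = 105.06°, so 2H_s/15 = 14.0080 h.
A − B = 7.5053 − 14.0080 = -6.5027 h.

-6.50 h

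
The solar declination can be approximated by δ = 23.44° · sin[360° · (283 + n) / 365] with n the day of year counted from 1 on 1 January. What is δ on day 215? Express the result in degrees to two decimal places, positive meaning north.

+17.64°

360 × (283 + 215) / 365 = 491.178°; sin(491.178°) = 0.7527.
δ = 23.44 × 0.7527 = 17.643° ≈ +17.64°.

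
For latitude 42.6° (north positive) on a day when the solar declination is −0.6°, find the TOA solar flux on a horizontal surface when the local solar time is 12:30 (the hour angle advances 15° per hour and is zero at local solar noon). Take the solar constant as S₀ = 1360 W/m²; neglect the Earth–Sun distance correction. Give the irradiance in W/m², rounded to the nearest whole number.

983 W/m²

Hour angle H = 15° × (12.5 − 12) = 7.50°.
cos θ_z = sin(42.6°) sin(-0.6°) + cos(42.6°) cos(-0.6°) cos(7.50°) = -0.0071 + 0.7298 = 0.7227.
Top-of-atmosphere irradiance = S₀ cos θ_z = 1360 × 0.7227 = 982.87 W/m².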